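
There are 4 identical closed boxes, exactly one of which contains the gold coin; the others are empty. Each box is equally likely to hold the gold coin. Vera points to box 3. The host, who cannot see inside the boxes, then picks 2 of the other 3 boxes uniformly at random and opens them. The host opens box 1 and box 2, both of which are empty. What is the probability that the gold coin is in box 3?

1/2

Apply Bayes' rule, conditioning on where the gold coin actually is.
If it is in either of boxes 1 and 2 (prior 1/4 each): that box was opened and seen not to hold the prize — ruled out; weight (1/4)·0 = 0 each.
If it is in either of boxes 3 and 4 (prior 1/4 each): the host picks exactly this set with probability 1/3 regardless, and none is the prize; weight (1/4)·(1/3) = 1/12 each.
The weights sum to 1/6.
So P(the gold coin in box 3 | the host opened box 1 and box 2) = (1/12) / (1/6) = 1/2.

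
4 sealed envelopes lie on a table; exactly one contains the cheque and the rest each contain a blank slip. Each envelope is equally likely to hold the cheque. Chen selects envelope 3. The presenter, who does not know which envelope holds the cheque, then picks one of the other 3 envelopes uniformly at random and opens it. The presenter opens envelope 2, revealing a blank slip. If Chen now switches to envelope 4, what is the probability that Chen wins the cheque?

1/3

Consider each possible location of the cheque in turn.
If it is in any of envelopes 1, 3, and 4 (prior 1/4 each): the presenter picks envelope 2 with probability 1/3 regardless, and it is not the prize; weight (1/4)·(1/3) = 1/12 each.
If it is in envelope 2 (prior 1/4): the presenter opened envelope 2, so this case is ruled out; weight (1/4)·0 = 0.
The weights sum to 1/4.
So P(the cheque in envelope 4 | the presenter opened envelope 2) = (1/12) / (1/4) = 1/3.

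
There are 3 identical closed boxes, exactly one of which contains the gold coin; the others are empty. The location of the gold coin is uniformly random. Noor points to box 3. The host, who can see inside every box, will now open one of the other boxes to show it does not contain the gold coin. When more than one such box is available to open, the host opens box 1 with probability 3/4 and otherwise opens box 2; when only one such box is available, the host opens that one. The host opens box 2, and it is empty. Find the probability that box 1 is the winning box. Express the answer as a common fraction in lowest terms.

4/5

Apply Bayes' rule, conditioning on where the gold coin actually is.
If it is in box 1 (prior 1/3): only box 2 is available, probability 1; weight (1/3)·1 = 1/3.
If it is in box 2 (prior 1/3): the host opened box 2, so this case is ruled out; weight (1/3)·0 = 0.
If it is in box 3 (prior 1/3): box 1 is available but not opened, probability 1/4; weight (1/3)·(1/4) = 1/12.
The weights sum to 5/12.
So P(the gold coin in box 1 | the host opened box 2) = (1/3) / (5/12) = 4/5.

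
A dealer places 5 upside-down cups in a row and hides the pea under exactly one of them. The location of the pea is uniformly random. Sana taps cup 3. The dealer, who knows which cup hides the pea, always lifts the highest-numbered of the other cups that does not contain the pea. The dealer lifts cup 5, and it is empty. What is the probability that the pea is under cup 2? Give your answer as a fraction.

1/4

Condition on the true location of the pea.
If it is under any of cups 1, 2, 3, and 4 (prior 1/5 each): cup 5 is the highest-numbered option available, probability 1; weight (1/5)·1 = 1/5 each.
If it is under cup 5 (prior 1/5): the dealer opened cup 5, so this case is ruled out; weight (1/5)·0 = 0.
The weights sum to 4/5.
So P(the pea under cup 2 | the dealer opened cup 5) = (1/5) / (4/5) = 1/4.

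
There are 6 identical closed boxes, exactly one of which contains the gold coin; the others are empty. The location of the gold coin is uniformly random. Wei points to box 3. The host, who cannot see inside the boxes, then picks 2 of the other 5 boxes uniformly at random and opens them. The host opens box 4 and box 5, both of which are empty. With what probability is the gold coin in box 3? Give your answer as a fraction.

Because the host chose which boxes to open without knowing where the gold coin is, the choice is independent of the prize location. Learning that none of the 2 opened boxes holds the gold coin simply rules out those 2 locations and leaves the remaining 4 boxes still equally likely by symmetry.
So P(the gold coin in box 3) = 1/4.

1/4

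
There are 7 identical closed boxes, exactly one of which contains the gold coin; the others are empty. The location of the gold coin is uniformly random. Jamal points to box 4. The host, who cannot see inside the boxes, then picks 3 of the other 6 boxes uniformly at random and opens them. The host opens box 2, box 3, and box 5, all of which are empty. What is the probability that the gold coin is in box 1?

1/4

Apply Bayes' rule, conditioning on where the gold coin actually is.
If it is in any of boxes 1, 4, 6, and 7 (prior 1/7 each): the host picks exactly this set with probability 1/20 regardless, and none is the prize; weight (1/7)·(1/20) = 1/140 each.
If it is in any of boxes 2, 3, and 5 (prior 1/7 each): that box was opened and seen not to hold the prize — ruled out; weight (1/7)·0 = 0 each.
The weights sum to 1/35.
So P(the gold coin in box 1 | the host opened box 2, box 3, and box 5) = (1/140) / (1/35) = 1/4.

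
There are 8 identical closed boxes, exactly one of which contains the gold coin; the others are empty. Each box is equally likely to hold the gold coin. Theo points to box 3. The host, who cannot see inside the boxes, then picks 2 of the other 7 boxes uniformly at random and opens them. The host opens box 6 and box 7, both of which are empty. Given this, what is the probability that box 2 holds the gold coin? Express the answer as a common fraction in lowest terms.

1/6

Condition on the true location of the gold coin.
If it is in any of boxes 1, 2, 3, 4, 5, and 8 (prior 1/8 each): the host picks exactly this set with probability 1/21 regardless, and none is the prize; weight (1/8)·(1/21) = 1/168 each.
If it is in either of boxes 6 and 7 (prior 1/8 each): that box was opened and seen not to hold the prize — ruled out; weight (1/8)·0 = 0 each.
The weights sum to 1/28.
So P(the gold coin in box 2 | the host opened box 6 and box 7) = (1/168) / (1/28) = 1/6.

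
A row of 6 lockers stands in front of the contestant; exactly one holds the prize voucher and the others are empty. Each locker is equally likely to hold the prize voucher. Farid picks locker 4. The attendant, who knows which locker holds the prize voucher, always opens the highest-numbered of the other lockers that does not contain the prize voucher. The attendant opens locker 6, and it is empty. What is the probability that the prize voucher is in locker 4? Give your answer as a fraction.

Condition on the true location of the prize voucher.
If it is in any of lockers 1, 2, 3, 4, and 5 (prior 1/6 each): locker 6 is the highest-numbered option available, probability 1; weight (1/6)·1 = 1/6 each.
If it is in locker 6 (prior 1/6): the attendant opened locker 6, so this case is ruled out; weight (1/6)·0 = 0.
The weights sum to 5/6.
So P(the prize voucher in locker 4 | the attendant opened locker 6) = (1/6) / (5/6) = 1/5.

1/5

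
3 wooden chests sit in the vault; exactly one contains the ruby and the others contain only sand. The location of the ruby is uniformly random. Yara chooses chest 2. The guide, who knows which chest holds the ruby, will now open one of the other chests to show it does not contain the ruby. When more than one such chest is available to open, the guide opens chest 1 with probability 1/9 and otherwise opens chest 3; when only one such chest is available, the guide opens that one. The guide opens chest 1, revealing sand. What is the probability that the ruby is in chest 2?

Condition on the true location of the ruby.
If it is in chest 1 (prior 1/3): the guide opened chest 1, so this case is ruled out; weight (1/3)·0 = 0.
If it is in chest 2 (prior 1/3): chest 1 is available, opened with probability 1/9; weight (1/3)·(1/9) = 1/27.
If it is in chest 3 (prior 1/3): only chest 1 is available, probability 1; weight (1/3)·1 = 1/3.
The weights sum to 10/27.
So P(the ruby in chest 2 | the guide opened chest 1) = (1/27) / (10/27) = 1/10.

1/10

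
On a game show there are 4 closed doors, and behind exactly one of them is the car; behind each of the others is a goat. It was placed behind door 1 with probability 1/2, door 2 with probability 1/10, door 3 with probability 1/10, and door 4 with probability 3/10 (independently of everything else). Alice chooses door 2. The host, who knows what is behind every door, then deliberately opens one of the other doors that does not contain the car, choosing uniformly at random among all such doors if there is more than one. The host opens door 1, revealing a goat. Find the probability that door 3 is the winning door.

Consider each possible location of the car in turn.
If it is behind door 1 (prior 1/2): the host opened door 1, so this case is ruled out; weight (1/2)·0 = 0.
If it is behind door 2 (prior 1/10): the host has 3 equally likely choices, so probability 1/3; weight (1/10)·(1/3) = 1/30.
If it is behind door 3 (prior 1/10): the host has 2 equally likely choices, so probability 1/2; weight (1/10)·(1/2) = 1/20.
If it is behind door 4 (prior 3/10): the host has 2 equally likely choices, so probability 1/2; weight (3/10)·(1/2) = 3/20.
The weights sum to 7/30.
So P(the car behind door 3 | the host opened door 1) = (1/20) / (7/30) = 3/14.

3/14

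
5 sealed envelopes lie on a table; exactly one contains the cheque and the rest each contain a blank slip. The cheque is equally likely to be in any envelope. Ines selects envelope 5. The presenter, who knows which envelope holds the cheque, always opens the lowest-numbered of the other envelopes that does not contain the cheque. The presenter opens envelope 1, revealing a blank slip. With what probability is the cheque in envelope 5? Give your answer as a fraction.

Apply Bayes' rule, conditioning on where the cheque actually is.
If it is in envelope 1 (prior 1/5): the presenter opened envelope 1, so this case is ruled out; weight (1/5)·0 = 0.
If it is in any of envelopes 2, 3, 4, and 5 (prior 1/5 each): envelope 1 is the lowest-numbered option available, probability 1; weight (1/5)·1 = 1/5 each.
The weights sum to 4/5.
So P(the cheque in envelope 5 | the presenter opened envelope 1) = (1/5) / (4/5) = 1/4.

1/4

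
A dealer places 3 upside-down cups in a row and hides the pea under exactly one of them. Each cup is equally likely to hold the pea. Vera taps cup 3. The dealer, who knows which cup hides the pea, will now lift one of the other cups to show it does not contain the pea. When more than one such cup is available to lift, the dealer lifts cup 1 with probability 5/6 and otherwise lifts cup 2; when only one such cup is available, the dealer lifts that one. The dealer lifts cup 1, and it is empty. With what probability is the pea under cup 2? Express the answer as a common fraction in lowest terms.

6/11

Apply Bayes' rule, conditioning on where the pea actually is.
If it is under cup 1 (prior 1/3): the dealer opened cup 1, so this case is ruled out; weight (1/3)·0 = 0.
If it is under cup 2 (prior 1/3): only cup 1 is available, probability 1; weight (1/3)·1 = 1/3.
If it is under cup 3 (prior 1/3): cup 1 is available, opened with probability 5/6; weight (1/3)·(5/6) = 5/18.
The weights sum to 11/18.
So P(the pea under cup 2 | the dealer opened cup 1) = (1/3) / (11/18) = 6/11.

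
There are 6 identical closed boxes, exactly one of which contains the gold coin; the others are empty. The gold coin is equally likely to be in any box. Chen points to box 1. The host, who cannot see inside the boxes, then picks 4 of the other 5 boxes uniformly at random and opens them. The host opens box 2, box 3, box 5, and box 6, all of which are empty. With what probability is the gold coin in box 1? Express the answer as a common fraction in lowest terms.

Apply Bayes' rule, conditioning on where the gold coin actually is.
If it is in either of boxes 1 and 4 (prior 1/6 each): the host picks exactly this set with probability 1/5 regardless, and none is the prize; weight (1/6)·(1/5) = 1/30 each.
If it is in any of boxes 2, 3, 5, and 6 (prior 1/6 each): that box was opened and seen not to hold the prize — ruled out; weight (1/6)·0 = 0 each.
The weights sum to 1/15.
So P(the gold coin in box 1 | the host opened box 2, box 3, box 5, and box 6) = (1/30) / (1/15) = 1/2.

1/2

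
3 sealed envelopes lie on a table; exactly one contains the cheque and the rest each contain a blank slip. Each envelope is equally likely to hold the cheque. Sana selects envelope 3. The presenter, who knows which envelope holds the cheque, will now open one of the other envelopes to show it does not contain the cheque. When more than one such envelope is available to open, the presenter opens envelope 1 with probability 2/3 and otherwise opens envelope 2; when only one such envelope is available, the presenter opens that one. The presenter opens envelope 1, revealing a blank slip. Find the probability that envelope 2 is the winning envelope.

Condition on the true location of the cheque.
If it is in envelope 1 (prior 1/3): the presenter opened envelope 1, so this case is ruled out; weight (1/3)·0 = 0.
If it is in envelope 2 (prior 1/3): only envelope 1 is available, probability 1; weight (1/3)·1 = 1/3.
If it is in envelope 3 (prior 1/3): envelope 1 is available, opened with probability 2/3; weight (1/3)·(2/3) = 2/9.
The weights sum to 5/9.
So P(the cheque in envelope 2 | the presenter opened envelope 1) = (1/3) / (5/9) = 3/5.

3/5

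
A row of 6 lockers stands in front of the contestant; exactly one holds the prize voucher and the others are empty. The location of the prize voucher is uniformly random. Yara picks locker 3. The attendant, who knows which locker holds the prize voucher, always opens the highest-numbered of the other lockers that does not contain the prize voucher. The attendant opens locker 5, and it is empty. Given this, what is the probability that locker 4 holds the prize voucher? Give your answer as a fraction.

0

Condition on the true location of the prize voucher.
If it is in any of lockers 1, 2, 3, and 4 (prior 1/6 each): the attendant would have opened locker 6 instead, probability 0; weight (1/6)·0 = 0 each.
If it is in locker 5 (prior 1/6): the attendant opened locker 5, so this case is ruled out; weight (1/6)·0 = 0.
If it is in locker 6 (prior 1/6): locker 5 is the highest-numbered option available, probability 1; weight (1/6)·1 = 1/6.
The weights sum to 1/6.
So P(the prize voucher in locker 4 | the attendant opened locker 5) = 0 / (1/6) = 0.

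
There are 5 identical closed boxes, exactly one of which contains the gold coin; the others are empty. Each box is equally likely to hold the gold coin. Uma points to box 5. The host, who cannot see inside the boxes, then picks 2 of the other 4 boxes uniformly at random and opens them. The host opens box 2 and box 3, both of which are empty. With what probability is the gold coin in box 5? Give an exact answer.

Because the host chose which boxes to open without knowing where the gold coin is, the choice is independent of the prize location. Learning that none of the 2 opened boxes holds the gold coin simply rules out those 2 locations and leaves the remaining 3 boxes still equally likely by symmetry.
So P(the gold coin in box 5) = 1/3.

1/3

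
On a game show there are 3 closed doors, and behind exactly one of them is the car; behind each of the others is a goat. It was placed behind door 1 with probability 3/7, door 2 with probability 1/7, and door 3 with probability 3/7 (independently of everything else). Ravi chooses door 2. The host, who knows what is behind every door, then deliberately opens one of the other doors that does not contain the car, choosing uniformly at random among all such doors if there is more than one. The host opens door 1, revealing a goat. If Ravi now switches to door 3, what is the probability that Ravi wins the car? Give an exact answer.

6/7

Condition on the true location of the car.
If it is behind door 1 (prior 3/7): the host opened door 1, so this case is ruled out; weight (3/7)·0 = 0.
If it is behind door 2 (prior 1/7): the host has 2 equally likely choices, so probability 1/2; weight (1/7)·(1/2) = 1/14.
If it is behind door 3 (prior 3/7): the host has no choice, probability 1; weight (3/7)·1 = 3/7.
The weights sum to 1/2.
So P(the car behind door 3 | the host opened door 1) = (3/7) / (1/2) = 6/7.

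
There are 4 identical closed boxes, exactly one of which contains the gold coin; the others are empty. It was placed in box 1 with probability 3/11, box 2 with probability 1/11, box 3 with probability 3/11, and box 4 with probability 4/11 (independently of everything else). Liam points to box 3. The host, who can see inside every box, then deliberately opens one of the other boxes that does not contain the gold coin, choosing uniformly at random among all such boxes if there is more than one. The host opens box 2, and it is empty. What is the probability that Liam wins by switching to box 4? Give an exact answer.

Condition on the true location of the gold coin.
If it is in box 1 (prior 3/11): the host has 2 equally likely choices, so probability 1/2; weight (3/11)·(1/2) = 3/22.
If it is in box 2 (prior 1/11): the host opened box 2, so this case is ruled out; weight (1/11)·0 = 0.
If it is in box 3 (prior 3/11): the host has 3 equally likely choices, so probability 1/3; weight (3/11)·(1/3) = 1/11.
If it is in box 4 (prior 4/11): the host has 2 equally likely choices, so probability 1/2; weight (4/11)·(1/2) = 2/11.
The weights sum to 9/22.
So P(the gold coin in box 4 | the host opened box 2) = (2/11) / (9/22) = 4/9.

4/9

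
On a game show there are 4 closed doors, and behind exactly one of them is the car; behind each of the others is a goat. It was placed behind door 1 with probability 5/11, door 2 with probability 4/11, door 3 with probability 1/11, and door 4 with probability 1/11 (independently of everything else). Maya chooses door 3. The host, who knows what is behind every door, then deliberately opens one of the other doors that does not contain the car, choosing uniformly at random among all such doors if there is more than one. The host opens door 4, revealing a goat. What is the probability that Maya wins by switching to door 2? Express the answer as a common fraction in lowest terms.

12/29

Apply Bayes' rule, conditioning on where the car actually is.
If it is behind door 1 (prior 5/11): the host has 2 equally likely choices, so probability 1/2; weight (5/11)·(1/2) = 5/22.
If it is behind door 2 (prior 4/11): the host has 2 equally likely choices, so probability 1/2; weight (4/11)·(1/2) = 2/11.
If it is behind door 3 (prior 1/11): the host has 3 equally likely choices, so probability 1/3; weight (1/11)·(1/3) = 1/33.
If it is behind door 4 (prior 1/11): the host opened door 4, so this case is ruled out; weight (1/11)·0 = 0.
The weights sum to 29/66.
So P(the car behind door 2 | the host opened door 4) = (2/11) / (29/66) = 12/29.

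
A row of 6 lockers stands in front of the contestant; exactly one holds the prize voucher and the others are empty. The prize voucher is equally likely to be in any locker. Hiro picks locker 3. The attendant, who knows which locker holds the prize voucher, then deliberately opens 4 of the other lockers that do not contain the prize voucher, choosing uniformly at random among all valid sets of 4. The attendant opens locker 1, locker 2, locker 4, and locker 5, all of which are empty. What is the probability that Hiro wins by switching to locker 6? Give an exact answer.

Consider each possible location of the prize voucher in turn.
If it is in any of lockers 1, 2, 4, and 5 (prior 1/6 each): that locker was opened and seen not to hold the prize — ruled out; weight (1/6)·0 = 0 each.
If it is in locker 3 (prior 1/6): the attendant has 5 equally likely choices, so probability 1/5; weight (1/6)·(1/5) = 1/30.
If it is in locker 6 (prior 1/6): the attendant has no choice, probability 1; weight (1/6)·1 = 1/6.
The weights sum to 1/5.
So P(the prize voucher in locker 6 | the attendant opened locker 1, locker 2, locker 4, and locker 5) = (1/6) / (1/5) = 5/6.

5/6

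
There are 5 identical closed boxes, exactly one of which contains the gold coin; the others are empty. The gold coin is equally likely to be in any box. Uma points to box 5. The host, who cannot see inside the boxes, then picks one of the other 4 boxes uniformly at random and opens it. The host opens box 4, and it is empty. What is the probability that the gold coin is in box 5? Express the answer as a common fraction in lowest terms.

Apply Bayes' rule, conditioning on where the gold coin actually is.
If it is in any of boxes 1, 2, 3, and 5 (prior 1/5 each): the host picks box 4 with probability 1/4 regardless, and it is not the prize; weight (1/5)·(1/4) = 1/20 each.
If it is in box 4 (prior 1/5): the host opened box 4, so this case is ruled out; weight (1/5)·0 = 0.
The weights sum to 1/5.
So P(the gold coin in box 5 | the host opened box 4) = (1/20) / (1/5) = 1/4.

1/4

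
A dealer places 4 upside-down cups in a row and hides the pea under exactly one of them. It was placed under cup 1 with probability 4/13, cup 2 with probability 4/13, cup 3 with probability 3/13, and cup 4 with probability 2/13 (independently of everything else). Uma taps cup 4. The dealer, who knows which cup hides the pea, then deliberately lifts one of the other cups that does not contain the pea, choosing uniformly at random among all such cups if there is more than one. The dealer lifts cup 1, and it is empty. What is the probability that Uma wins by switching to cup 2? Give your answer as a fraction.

Condition on the true location of the pea.
If it is under cup 1 (prior 4/13): the dealer opened cup 1, so this case is ruled out; weight (4/13)·0 = 0.
If it is under cup 2 (prior 4/13): the dealer has 2 equally likely choices, so probability 1/2; weight (4/13)·(1/2) = 2/13.
If it is under cup 3 (prior 3/13): the dealer has 2 equally likely choices, so probability 1/2; weight (3/13)·(1/2) = 3/26.
If it is under cup 4 (prior 2/13): the dealer has 3 equally likely choices, so probability 1/3; weight (2/13)·(1/3) = 2/39.
The weights sum to 25/78.
So P(the pea under cup 2 | the dealer opened cup 1) = (2/13) / (25/78) = 12/25.

12/25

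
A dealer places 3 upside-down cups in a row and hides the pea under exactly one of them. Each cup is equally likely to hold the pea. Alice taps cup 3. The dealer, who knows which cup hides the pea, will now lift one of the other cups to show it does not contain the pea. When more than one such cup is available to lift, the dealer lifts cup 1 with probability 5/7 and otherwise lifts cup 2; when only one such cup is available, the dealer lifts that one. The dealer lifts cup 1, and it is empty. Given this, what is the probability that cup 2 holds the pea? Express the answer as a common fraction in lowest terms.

Consider each possible location of the pea in turn.
If it is under cup 1 (prior 1/3): the dealer opened cup 1, so this case is ruled out; weight (1/3)·0 = 0.
If it is under cup 2 (prior 1/3): only cup 1 is available, probability 1; weight (1/3)·1 = 1/3.
If it is under cup 3 (prior 1/3): cup 1 is available, opened with probability 5/7; weight (1/3)·(5/7) = 5/21.
The weights sum to 4/7.
So P(the pea under cup 2 | the dealer opened cup 1) = (1/3) / (4/7) = 7/12.

7/12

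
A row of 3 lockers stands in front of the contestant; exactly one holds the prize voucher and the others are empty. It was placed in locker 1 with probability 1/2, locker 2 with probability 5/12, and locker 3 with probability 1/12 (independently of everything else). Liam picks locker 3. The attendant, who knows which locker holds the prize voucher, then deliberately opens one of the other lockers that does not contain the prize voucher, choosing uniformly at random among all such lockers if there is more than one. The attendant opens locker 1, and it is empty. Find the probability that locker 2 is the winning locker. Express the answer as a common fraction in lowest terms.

Consider each possible location of the prize voucher in turn.
If it is in locker 1 (prior 1/2): the attendant opened locker 1, so this case is ruled out; weight (1/2)·0 = 0.
If it is in locker 2 (prior 5/12): the attendant has no choice, probability 1; weight (5/12)·1 = 5/12.
If it is in locker 3 (prior 1/12): the attendant has 2 equally likely choices, so probability 1/2; weight (1/12)·(1/2) = 1/24.
The weights sum to 11/24.
So P(the prize voucher in locker 2 | the attendant opened locker 1) = (5/12) / (11/24) = 10/11.

10/11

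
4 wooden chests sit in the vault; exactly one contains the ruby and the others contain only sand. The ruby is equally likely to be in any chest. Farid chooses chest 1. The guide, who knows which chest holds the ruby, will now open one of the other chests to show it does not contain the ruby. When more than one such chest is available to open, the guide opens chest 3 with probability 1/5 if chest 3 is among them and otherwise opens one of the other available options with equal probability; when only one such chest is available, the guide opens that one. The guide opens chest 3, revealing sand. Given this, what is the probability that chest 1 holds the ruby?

Apply Bayes' rule, conditioning on where the ruby actually is.
If it is in any of chests 1, 2, and 4 (prior 1/4 each): chest 3 is available, opened with probability 1/5; weight (1/4)·(1/5) = 1/20 each.
If it is in chest 3 (prior 1/4): the guide opened chest 3, so this case is ruled out; weight (1/4)·0 = 0.
The weights sum to 3/20.
So P(the ruby in chest 1 | the guide opened chest 3) = (1/20) / (3/20) = 1/3.

1/3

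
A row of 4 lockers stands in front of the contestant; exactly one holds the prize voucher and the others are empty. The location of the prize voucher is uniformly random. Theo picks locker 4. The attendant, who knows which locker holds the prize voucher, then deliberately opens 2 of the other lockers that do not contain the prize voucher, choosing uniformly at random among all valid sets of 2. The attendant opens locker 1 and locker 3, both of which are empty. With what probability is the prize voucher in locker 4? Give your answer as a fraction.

1/4

Condition on the true location of the prize voucher.
If it is in either of lockers 1 and 3 (prior 1/4 each): that locker was opened and seen not to hold the prize — ruled out; weight (1/4)·0 = 0 each.
If it is in locker 2 (prior 1/4): the attendant has no choice, probability 1; weight (1/4)·1 = 1/4.
If it is in locker 4 (prior 1/4): the attendant has 3 equally likely choices, so probability 1/3; weight (1/4)·(1/3) = 1/12.
The weights sum to 1/3.
So P(the prize voucher in locker 4 | the attendant opened locker 1 and locker 3) = (1/12) / (1/3) = 1/4.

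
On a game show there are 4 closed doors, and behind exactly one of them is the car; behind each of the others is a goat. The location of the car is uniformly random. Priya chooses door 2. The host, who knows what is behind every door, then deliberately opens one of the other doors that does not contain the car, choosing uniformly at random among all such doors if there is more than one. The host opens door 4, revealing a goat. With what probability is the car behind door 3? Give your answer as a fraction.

3/8

Consider each possible location of the car in turn.
If it is behind either of doors 1 and 3 (prior 1/4 each): the host has 2 equally likely choices, so probability 1/2; weight (1/4)·(1/2) = 1/8 each.
If it is behind door 2 (prior 1/4): the host has 3 equally likely choices, so probability 1/3; weight (1/4)·(1/3) = 1/12.
If it is behind door 4 (prior 1/4): the host opened door 4, so this case is ruled out; weight (1/4)·0 = 0.
The weights sum to 1/3.
So P(the car behind door 3 | the host opened door 4) = (1/8) / (1/3) = 3/8.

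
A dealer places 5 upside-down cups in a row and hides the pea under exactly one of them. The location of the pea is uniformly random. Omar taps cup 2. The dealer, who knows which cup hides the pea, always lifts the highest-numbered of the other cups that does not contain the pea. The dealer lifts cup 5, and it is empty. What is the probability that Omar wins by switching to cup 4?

Apply Bayes' rule, conditioning on where the pea actually is.
If it is under any of cups 1, 2, 3, and 4 (prior 1/5 each): cup 5 is the highest-numbered option available, probability 1; weight (1/5)·1 = 1/5 each.
If it is under cup 5 (prior 1/5): the dealer opened cup 5, so this case is ruled out; weight (1/5)·0 = 0.
The weights sum to 4/5.
So P(the pea under cup 4 | the dealer opened cup 5) = (1/5) / (4/5) = 1/4.

1/4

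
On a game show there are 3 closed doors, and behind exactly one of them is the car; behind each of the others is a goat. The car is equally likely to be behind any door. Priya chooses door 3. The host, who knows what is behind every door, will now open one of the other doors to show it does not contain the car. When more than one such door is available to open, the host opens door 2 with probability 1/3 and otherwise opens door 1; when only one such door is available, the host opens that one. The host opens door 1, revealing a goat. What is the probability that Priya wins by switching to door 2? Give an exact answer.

Consider each possible location of the car in turn.
If it is behind door 1 (prior 1/3): the host opened door 1, so this case is ruled out; weight (1/3)·0 = 0.
If it is behind door 2 (prior 1/3): only door 1 is available, probability 1; weight (1/3)·1 = 1/3.
If it is behind door 3 (prior 1/3): door 2 is available but not opened, probability 2/3; weight (1/3)·(2/3) = 2/9.
The weights sum to 5/9.
So P(the car behind door 2 | the host opened door 1) = (1/3) / (5/9) = 3/5.

3/5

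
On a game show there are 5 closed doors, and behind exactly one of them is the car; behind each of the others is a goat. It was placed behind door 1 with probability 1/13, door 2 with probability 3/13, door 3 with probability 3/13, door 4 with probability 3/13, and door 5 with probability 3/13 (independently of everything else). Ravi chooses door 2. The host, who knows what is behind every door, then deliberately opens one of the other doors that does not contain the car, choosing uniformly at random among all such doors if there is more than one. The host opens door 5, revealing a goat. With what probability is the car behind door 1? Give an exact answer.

4/37

Apply Bayes' rule, conditioning on where the car actually is.
If it is behind door 1 (prior 1/13): the host has 3 equally likely choices, so probability 1/3; weight (1/13)·(1/3) = 1/39.
If it is behind door 2 (prior 3/13): the host has 4 equally likely choices, so probability 1/4; weight (3/13)·(1/4) = 3/52.
If it is behind either of doors 3 and 4 (prior 3/13 each): the host has 3 equally likely choices, so probability 1/3; weight (3/13)·(1/3) = 1/13 each.
If it is behind door 5 (prior 3/13): the host opened door 5, so this case is ruled out; weight (3/13)·0 = 0.
The weights sum to 37/156.
So P(the car behind door 1 | the host opened door 5) = (1/39) / (37/156) = 4/37.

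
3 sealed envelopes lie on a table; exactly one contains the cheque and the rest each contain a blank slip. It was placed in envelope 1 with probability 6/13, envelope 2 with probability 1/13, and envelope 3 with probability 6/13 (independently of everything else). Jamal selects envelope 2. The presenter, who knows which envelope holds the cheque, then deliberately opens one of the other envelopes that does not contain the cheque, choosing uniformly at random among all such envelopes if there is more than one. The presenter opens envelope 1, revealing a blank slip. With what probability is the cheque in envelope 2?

1/13

Consider each possible location of the cheque in turn.
If it is in envelope 1 (prior 6/13): the presenter opened envelope 1, so this case is ruled out; weight (6/13)·0 = 0.
If it is in envelope 2 (prior 1/13): the presenter has 2 equally likely choices, so probability 1/2; weight (1/13)·(1/2) = 1/26.
If it is in envelope 3 (prior 6/13): the presenter has no choice, probability 1; weight (6/13)·1 = 6/13.
The weights sum to 1/2.
So P(the cheque in envelope 2 | the presenter opened envelope 1) = (1/26) / (1/2) = 1/13.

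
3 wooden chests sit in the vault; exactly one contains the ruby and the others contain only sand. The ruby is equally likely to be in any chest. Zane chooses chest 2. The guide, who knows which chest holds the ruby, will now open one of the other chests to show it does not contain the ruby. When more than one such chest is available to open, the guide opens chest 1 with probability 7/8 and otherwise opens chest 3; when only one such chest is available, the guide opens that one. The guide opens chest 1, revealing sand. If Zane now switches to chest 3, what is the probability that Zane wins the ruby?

Consider each possible location of the ruby in turn.
If it is in chest 1 (prior 1/3): the guide opened chest 1, so this case is ruled out; weight (1/3)·0 = 0.
If it is in chest 2 (prior 1/3): chest 1 is available, opened with probability 7/8; weight (1/3)·(7/8) = 7/24.
If it is in chest 3 (prior 1/3): only chest 1 is available, probability 1; weight (1/3)·1 = 1/3.
The weights sum to 5/8.
So P(the ruby in chest 3 | the guide opened chest 1) = (1/3) / (5/8) = 8/15.

8/15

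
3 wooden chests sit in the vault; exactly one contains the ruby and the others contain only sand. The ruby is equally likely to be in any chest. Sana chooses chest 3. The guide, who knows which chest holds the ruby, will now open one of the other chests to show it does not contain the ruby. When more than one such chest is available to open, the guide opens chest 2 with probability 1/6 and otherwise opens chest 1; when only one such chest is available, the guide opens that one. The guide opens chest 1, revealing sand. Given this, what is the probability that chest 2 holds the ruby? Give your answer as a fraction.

Apply Bayes' rule, conditioning on where the ruby actually is.
If it is in chest 1 (prior 1/3): the guide opened chest 1, so this case is ruled out; weight (1/3)·0 = 0.
If it is in chest 2 (prior 1/3): only chest 1 is available, probability 1; weight (1/3)·1 = 1/3.
If it is in chest 3 (prior 1/3): chest 2 is available but not opened, probability 5/6; weight (1/3)·(5/6) = 5/18.
The weights sum to 11/18.
So P(the ruby in chest 2 | the guide opened chest 1) = (1/3) / (11/18) = 6/11.

6/11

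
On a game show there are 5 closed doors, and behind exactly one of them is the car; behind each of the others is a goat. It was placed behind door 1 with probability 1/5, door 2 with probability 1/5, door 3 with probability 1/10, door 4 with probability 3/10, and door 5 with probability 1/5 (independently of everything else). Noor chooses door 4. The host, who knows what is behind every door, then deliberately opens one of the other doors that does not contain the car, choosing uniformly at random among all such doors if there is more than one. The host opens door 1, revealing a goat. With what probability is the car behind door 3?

4/29

Condition on the true location of the car.
If it is behind door 1 (prior 1/5): the host opened door 1, so this case is ruled out; weight (1/5)·0 = 0.
If it is behind either of doors 2 and 5 (prior 1/5 each): the host has 3 equally likely choices, so probability 1/3; weight (1/5)·(1/3) = 1/15 each.
If it is behind door 3 (prior 1/10): the host has 3 equally likely choices, so probability 1/3; weight (1/10)·(1/3) = 1/30.
If it is behind door 4 (prior 3/10): the host has 4 equally likely choices, so probability 1/4; weight (3/10)·(1/4) = 3/40.
The weights sum to 29/120.
So P(the car behind door 3 | the host opened door 1) = (1/30) / (29/120) = 4/29.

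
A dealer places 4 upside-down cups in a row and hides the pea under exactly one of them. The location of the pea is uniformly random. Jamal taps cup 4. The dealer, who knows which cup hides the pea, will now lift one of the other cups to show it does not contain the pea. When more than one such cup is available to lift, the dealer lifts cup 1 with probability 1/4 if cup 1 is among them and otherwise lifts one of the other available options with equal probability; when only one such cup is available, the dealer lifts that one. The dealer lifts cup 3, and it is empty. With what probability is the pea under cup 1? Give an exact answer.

Consider each possible location of the pea in turn.
If it is under cup 1 (prior 1/4): cup 1 holds the prize so is unavailable; the dealer chooses uniformly among the 2 others, probability 1/2; weight (1/4)·(1/2) = 1/8.
If it is under cup 2 (prior 1/4): cup 1 is available but not opened, probability 3/4; weight (1/4)·(3/4) = 3/16.
If it is under cup 3 (prior 1/4): the dealer opened cup 3, so this case is ruled out; weight (1/4)·0 = 0.
If it is under cup 4 (prior 1/4): cup 1 is available but not opened; cup 3 gets probability (1 − 1/4)/2 = 3/8; weight (1/4)·(3/8) = 3/32.
The weights sum to 13/32.
So P(the pea under cup 1 | the dealer opened cup 3) = (1/8) / (13/32) = 4/13.

4/13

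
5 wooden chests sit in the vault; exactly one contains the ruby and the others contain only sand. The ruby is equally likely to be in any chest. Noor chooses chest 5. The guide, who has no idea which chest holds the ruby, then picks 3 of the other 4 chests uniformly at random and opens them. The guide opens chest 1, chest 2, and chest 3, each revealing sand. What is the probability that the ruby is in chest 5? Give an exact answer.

Because the guide chose which chests to open without knowing where the ruby is, the choice is independent of the prize location. Learning that none of the 3 opened chests holds the ruby simply rules out those 3 locations and leaves the remaining 2 chests still equally likely by symmetry.
So P(the ruby in chest 5) = 1/2.

1/2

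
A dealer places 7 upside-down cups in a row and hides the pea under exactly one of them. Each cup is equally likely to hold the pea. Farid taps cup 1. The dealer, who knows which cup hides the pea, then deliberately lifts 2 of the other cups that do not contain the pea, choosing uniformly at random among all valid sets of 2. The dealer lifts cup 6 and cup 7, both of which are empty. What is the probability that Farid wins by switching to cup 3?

3/14

Consider each possible location of the pea in turn.
If it is under cup 1 (prior 1/7): the dealer has 15 equally likely choices, so probability 1/15; weight (1/7)·(1/15) = 1/105.
If it is under any of cups 2, 3, 4, and 5 (prior 1/7 each): the dealer has 10 equally likely choices, so probability 1/10; weight (1/7)·(1/10) = 1/70 each.
If it is under either of cups 6 and 7 (prior 1/7 each): that cup was opened and seen not to hold the prize — ruled out; weight (1/7)·0 = 0 each.
The weights sum to 1/15.
So P(the pea under cup 3 | the dealer opened cup 6 and cup 7) = (1/70) / (1/15) = 3/14.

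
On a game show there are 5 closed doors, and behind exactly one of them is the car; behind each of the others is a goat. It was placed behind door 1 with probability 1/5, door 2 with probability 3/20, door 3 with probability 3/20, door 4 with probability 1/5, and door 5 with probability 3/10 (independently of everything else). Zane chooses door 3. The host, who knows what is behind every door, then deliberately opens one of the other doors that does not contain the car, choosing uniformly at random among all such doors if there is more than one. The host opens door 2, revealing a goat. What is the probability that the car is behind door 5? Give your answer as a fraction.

24/65

Condition on the true location of the car.
If it is behind either of doors 1 and 4 (prior 1/5 each): the host has 3 equally likely choices, so probability 1/3; weight (1/5)·(1/3) = 1/15 each.
If it is behind door 2 (prior 3/20): the host opened door 2, so this case is ruled out; weight (3/20)·0 = 0.
If it is behind door 3 (prior 3/20): the host has 4 equally likely choices, so probability 1/4; weight (3/20)·(1/4) = 3/80.
If it is behind door 5 (prior 3/10): the host has 3 equally likely choices, so probability 1/3; weight (3/10)·(1/3) = 1/10.
The weights sum to 13/48.
So P(the car behind door 5 | the host opened door 2) = (1/10) / (13/48) = 24/65.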